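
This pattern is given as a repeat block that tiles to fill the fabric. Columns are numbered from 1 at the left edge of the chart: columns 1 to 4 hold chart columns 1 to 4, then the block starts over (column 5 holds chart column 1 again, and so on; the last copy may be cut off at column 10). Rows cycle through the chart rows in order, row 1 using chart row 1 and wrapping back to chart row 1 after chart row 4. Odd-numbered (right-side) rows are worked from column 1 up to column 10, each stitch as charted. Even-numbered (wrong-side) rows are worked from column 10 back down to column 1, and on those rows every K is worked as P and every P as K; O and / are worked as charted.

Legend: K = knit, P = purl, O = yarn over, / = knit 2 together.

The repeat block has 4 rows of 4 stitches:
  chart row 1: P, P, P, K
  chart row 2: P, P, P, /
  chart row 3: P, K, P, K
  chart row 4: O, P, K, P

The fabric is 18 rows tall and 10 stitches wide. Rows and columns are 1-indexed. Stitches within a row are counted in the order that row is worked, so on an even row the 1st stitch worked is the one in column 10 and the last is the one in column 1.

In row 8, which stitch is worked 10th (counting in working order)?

Result:
O

Derivation:
Row 8 uses chart row ((8-1) mod 4)+1 = 4. Row 8 is even, so WS.
Chart row 4 tiled across columns 1-10: O P K P O P K P O P
WS row: flip the tiled sequence (start at column 10) and apply K<->P; O and / stay.
Row 8 as worked: K O K P K O K P K O
The 10th stitch worked is O.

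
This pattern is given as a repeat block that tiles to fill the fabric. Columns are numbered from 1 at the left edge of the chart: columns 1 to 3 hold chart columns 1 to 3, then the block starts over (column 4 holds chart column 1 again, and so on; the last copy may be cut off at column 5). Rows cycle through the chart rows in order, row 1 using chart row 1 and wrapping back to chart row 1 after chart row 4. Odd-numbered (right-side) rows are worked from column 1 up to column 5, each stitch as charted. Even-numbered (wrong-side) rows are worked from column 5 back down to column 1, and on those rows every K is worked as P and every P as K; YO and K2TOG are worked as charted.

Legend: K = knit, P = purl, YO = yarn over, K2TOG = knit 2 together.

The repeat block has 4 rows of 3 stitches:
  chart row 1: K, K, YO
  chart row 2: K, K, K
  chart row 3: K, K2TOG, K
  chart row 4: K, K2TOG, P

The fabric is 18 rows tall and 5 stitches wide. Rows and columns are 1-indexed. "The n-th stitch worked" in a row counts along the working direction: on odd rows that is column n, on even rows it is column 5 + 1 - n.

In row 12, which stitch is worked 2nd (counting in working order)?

== STITCH ==
P

Derivation:
Row 12 uses chart row ((12-1) mod 4)+1 = 4. Row 12 is even, so WS.
Chart row 4 tiled across columns 1-5: K K2TOG P K K2TOG
Wrong side: read the tiled row from column 5 down to 1 and exchange K with P (leave YO, K2TOG).
Row 12 as worked: K2TOG P K K2TOG P
The 2nd stitch worked is P.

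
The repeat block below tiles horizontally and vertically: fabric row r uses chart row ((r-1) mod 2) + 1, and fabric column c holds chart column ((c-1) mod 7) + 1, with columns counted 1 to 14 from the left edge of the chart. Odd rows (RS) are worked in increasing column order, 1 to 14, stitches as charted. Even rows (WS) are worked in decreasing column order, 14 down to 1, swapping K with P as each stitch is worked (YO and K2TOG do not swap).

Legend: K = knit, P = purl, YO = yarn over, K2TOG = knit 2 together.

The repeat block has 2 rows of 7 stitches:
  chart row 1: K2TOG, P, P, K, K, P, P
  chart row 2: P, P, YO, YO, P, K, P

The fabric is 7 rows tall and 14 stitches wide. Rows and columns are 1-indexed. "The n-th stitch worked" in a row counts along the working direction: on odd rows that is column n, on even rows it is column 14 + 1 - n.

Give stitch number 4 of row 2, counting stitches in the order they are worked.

Stitch:
YO

Derivation:
For row 2: chart row = ((2-1) mod 2) + 1 = 2; this is a WS (even) row.
Chart row 2 tiled across columns 1-14: P P YO YO P K P P P YO YO P K P
WS row: flip the tiled sequence (start at column 14) and apply K<->P; YO and K2TOG stay.
Row 2 as worked: K P K YO YO K K K P K YO YO K K
The 4th stitch worked is YO.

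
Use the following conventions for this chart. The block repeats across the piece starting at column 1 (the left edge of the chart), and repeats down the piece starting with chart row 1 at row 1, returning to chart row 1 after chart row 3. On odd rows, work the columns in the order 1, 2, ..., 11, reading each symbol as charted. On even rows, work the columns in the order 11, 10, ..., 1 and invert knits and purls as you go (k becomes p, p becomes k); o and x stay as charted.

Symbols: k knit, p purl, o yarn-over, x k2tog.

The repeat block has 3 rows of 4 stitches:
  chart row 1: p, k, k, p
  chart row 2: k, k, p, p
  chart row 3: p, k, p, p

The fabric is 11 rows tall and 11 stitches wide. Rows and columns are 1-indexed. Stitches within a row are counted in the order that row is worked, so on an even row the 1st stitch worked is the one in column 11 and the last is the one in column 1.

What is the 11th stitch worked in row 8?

Row 8: (8-1) mod 3 = 1, so use chart row 2. Even row -> WS.
Chart row 2 tiled across columns 1-11: k k p p k k p p k k p
Wrong side: read the tiled row from column 11 down to 1 and exchange k with p (leave o, x).
Row 8 as worked: k p p k k p p k k p p
Counting 11 along the worked row gives p.

Stitch:
p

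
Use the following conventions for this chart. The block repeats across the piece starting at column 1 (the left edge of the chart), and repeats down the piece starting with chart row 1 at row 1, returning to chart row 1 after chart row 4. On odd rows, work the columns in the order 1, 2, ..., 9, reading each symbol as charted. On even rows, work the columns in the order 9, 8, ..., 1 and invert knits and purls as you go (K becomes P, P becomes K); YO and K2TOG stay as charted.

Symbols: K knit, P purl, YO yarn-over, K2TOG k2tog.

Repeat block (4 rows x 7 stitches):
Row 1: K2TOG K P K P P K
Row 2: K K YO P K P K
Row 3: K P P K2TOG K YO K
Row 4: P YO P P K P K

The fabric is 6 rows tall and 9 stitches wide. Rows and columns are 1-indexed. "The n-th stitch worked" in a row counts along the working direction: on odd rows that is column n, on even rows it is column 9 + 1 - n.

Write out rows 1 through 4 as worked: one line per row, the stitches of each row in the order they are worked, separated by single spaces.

Row 1: chart row 1, RS - tile across columns 1-9 and work as-is.
Row 2: chart row 2, WS - tiled (columns 1-9): K K YO P K P K K K; work from column 9 back to 1 with K<->P swapped.
Row 3: chart row 3, RS - tile across columns 1-9 and work as-is.
Row 4: chart row 4, WS - tiled (columns 1-9): P YO P P K P K P YO; work from column 9 back to 1 with K<->P swapped.

== ROWS AS WORKED ==
K2TOG K P K P P K K2TOG K
P P P K P K YO P P
K P P K2TOG K YO K K P
YO K P K P K K YO K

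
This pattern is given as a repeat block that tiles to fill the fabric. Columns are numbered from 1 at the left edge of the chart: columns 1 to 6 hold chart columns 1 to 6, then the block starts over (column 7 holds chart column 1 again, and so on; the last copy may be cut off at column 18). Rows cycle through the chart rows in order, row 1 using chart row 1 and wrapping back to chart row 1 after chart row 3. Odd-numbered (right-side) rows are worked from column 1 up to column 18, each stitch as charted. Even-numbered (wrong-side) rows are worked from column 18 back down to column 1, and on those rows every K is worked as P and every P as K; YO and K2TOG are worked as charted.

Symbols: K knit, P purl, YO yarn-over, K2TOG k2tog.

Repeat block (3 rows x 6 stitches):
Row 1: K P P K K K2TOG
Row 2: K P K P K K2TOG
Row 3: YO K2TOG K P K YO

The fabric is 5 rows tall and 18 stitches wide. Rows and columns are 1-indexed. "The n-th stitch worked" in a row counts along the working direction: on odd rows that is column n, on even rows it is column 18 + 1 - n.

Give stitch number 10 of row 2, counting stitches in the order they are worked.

Stitch:
P

Derivation:
Row 2: (2-1) mod 3 = 1, so use chart row 2. Even row -> WS.
Chart row 2 tiled across columns 1-18: K P K P K K2TOG K P K P K K2TOG K P K P K K2TOG
WS: work from column 18 back to column 1 (reverse the tiled row), swapping K<->P (YO and K2TOG unchanged).
Row 2 as worked: K2TOG P K P K P K2TOG P K P K P K2TOG P K P K P
Counting 10 along the worked row gives P.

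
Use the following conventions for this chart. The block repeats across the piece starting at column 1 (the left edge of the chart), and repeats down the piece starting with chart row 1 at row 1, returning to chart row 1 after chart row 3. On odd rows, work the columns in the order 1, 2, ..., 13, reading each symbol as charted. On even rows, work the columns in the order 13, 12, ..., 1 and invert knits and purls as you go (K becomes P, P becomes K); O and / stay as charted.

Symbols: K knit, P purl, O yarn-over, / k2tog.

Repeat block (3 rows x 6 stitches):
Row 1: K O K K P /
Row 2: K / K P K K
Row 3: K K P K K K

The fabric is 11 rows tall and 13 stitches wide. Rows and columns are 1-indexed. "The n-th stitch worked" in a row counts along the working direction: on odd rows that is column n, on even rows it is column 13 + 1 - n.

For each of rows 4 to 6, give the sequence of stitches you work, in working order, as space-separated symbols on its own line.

Row 4: chart row 1, WS - tiled (columns 1-13): K O K K P / K O K K P / K; work from column 13 back to 1 with K<->P swapped.
Row 5: chart row 2, RS - tile across columns 1-13 and work as-is.
Row 6: chart row 3, WS - tiled (columns 1-13): K K P K K K K K P K K K K; work from column 13 back to 1 with K<->P swapped.

== ROWS AS WORKED ==
P / K P P O P / K P P O P
K / K P K K K / K P K K K
P P P P K P P P P P K P P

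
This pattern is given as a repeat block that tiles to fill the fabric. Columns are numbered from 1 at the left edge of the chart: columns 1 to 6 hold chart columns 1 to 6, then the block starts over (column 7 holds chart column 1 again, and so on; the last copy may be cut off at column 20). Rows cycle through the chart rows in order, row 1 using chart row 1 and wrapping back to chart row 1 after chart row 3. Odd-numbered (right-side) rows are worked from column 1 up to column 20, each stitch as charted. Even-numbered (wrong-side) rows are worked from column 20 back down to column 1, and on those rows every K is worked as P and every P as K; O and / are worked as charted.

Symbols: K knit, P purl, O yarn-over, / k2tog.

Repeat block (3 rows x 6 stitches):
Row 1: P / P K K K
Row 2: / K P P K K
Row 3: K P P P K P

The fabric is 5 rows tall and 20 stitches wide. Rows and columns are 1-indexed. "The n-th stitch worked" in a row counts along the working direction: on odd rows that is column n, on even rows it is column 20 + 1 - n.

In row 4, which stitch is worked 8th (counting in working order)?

Row 4: (4-1) mod 3 = 0, so use chart row 1. Even row -> WS.
Chart row 1 tiled across columns 1-20: P / P K K K P / P K K K P / P K K K P /
WS: work from column 20 back to column 1 (reverse the tiled row), swapping K<->P (O and / unchanged).
Row 4 as worked: / K P P P K / K P P P K / K P P P K / K
Counting 8 along the worked row gives K.

== STITCH ==
K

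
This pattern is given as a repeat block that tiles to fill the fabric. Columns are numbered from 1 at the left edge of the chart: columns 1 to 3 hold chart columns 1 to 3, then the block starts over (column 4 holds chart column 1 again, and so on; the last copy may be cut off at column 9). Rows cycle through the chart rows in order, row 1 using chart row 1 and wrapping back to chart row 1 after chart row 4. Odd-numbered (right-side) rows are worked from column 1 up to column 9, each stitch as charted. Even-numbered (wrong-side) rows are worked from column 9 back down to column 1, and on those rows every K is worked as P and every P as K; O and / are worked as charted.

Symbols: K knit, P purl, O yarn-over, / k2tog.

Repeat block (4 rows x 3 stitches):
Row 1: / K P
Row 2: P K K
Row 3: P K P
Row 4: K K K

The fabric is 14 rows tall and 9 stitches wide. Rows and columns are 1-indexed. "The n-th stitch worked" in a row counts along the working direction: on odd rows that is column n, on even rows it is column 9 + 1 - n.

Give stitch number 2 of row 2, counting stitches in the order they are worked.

Row 2 uses chart row ((2-1) mod 4)+1 = 2. Row 2 is even, so WS.
Chart row 2 tiled across columns 1-9: P K K P K K P K K
WS: work from column 9 back to column 1 (reverse the tiled row), swapping K<->P (O and / unchanged).
Row 2 as worked: P P K P P K P P K
Stitch 2 in working order -> P

== STITCH ==
P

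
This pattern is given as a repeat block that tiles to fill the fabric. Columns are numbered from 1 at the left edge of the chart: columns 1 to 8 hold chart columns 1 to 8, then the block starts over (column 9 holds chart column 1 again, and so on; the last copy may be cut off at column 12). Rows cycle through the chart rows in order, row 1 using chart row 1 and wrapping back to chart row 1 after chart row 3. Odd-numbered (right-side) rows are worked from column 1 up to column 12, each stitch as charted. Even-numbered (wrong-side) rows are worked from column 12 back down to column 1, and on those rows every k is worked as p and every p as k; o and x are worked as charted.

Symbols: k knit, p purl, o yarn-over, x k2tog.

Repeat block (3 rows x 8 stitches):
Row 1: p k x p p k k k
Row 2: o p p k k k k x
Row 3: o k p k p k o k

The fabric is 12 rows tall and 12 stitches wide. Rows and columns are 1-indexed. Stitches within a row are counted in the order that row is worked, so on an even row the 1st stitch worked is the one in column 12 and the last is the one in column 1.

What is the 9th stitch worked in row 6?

For row 6: chart row = ((6-1) mod 3) + 1 = 3; this is a WS (even) row.
Chart row 3 tiled across columns 1-12: o k p k p k o k o k p k
WS: work from column 12 back to column 1 (reverse the tiled row), swapping k<->p (o and x unchanged).
Row 6 as worked: p k p o p o p k p k p o
The 9th stitch worked is p.

Result:
p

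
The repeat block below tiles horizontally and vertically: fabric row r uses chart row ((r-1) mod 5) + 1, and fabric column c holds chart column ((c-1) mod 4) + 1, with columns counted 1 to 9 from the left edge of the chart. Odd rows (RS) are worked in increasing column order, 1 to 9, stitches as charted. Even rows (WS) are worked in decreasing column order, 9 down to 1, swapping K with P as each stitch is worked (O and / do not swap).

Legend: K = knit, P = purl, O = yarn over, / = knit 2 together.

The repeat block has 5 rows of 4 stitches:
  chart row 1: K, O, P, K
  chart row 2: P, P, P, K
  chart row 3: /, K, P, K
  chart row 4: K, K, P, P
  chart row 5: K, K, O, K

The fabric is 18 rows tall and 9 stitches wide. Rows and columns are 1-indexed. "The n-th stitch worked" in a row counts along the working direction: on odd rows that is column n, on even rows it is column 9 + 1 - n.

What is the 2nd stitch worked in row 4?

== STITCH ==
K

Derivation:
Row 4: (4-1) mod 5 = 3, so use chart row 4. Even row -> WS.
Chart row 4 tiled across columns 1-9: K K P P K K P P K
Wrong side: read the tiled row from column 9 down to 1 and exchange K with P (leave O, /).
Row 4 as worked: P K K P P K K P P
Stitch 2 in working order -> K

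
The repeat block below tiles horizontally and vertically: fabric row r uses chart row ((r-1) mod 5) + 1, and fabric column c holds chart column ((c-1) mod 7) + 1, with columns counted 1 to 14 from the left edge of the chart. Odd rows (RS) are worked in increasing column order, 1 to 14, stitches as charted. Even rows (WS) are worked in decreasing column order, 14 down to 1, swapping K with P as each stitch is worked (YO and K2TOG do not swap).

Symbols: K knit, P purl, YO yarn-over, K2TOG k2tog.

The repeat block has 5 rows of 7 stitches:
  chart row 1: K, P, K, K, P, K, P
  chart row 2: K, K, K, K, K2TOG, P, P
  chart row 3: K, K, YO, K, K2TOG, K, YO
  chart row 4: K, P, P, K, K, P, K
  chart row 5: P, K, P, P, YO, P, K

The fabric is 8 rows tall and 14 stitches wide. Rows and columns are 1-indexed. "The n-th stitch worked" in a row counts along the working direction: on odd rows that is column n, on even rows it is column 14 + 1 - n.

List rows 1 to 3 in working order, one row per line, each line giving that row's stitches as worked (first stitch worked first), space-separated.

Row 1: chart row 1, RS - tile across columns 1-14 and work as-is.
Row 2: chart row 2, WS - tiled (columns 1-14): K K K K K2TOG P P K K K K K2TOG P P; work from column 14 back to 1 with K<->P swapped.
Row 3: chart row 3, RS - tile across columns 1-14 and work as-is.

Rows as worked:
K P K K P K P K P K K P K P
K K K2TOG P P P P K K K2TOG P P P P
K K YO K K2TOG K YO K K YO K K2TOG K YO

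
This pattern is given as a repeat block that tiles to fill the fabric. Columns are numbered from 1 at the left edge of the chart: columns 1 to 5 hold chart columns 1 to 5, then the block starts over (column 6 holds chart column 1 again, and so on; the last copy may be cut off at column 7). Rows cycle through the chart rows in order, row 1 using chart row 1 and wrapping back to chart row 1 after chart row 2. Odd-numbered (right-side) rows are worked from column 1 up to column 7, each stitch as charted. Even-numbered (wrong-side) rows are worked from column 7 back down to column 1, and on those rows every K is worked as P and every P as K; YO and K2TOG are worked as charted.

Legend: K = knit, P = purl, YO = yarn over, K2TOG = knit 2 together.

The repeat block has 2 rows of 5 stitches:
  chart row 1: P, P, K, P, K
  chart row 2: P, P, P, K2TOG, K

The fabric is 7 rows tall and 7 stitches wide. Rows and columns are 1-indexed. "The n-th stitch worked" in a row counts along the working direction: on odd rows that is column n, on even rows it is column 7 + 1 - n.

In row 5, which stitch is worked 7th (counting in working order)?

Result:
P

Derivation:
For row 5: chart row = ((5-1) mod 2) + 1 = 1; this is a RS (odd) row.
Chart row 1 tiled across columns 1-7: P P K P K P P
Right side: take the tiled row as-is (worked left to right from column 1).
Counting 7 along the worked row gives P.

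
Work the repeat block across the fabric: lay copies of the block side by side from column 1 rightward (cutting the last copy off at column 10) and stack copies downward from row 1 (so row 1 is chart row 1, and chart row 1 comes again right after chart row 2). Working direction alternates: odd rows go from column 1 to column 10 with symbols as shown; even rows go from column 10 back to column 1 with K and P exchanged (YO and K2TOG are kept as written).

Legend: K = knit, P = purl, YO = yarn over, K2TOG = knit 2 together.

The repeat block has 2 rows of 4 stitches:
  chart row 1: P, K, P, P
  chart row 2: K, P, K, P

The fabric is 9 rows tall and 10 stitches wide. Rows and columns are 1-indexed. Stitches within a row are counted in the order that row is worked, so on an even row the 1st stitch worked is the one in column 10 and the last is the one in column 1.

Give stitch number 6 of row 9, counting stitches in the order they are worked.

For row 9: chart row = ((9-1) mod 2) + 1 = 1; this is a RS (odd) row.
Chart row 1 tiled across columns 1-10: P K P P P K P P P K
RS: work column 1 to column 10, symbols as charted — the tiled row is the row as worked.
The 6th stitch worked is K.

== STITCH ==
K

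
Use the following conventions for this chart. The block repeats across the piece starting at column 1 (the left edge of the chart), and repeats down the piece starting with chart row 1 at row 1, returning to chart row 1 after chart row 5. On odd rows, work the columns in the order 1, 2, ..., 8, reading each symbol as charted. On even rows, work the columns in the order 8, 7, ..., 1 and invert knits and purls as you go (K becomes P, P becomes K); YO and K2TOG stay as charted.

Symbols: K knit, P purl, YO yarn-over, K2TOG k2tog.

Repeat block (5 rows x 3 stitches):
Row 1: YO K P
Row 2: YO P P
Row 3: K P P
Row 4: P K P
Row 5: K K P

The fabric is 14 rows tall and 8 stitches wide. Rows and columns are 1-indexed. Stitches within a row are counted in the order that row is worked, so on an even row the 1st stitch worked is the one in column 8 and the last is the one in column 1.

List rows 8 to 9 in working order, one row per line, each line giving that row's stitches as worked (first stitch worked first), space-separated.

Result:
K P K K P K K P
P K P P K P P K

Derivation:
Row 8: chart row 3, WS - tiled (columns 1-8): K P P K P P K P; work from column 8 back to 1 with K<->P swapped.
Row 9: chart row 4, RS - tile across columns 1-8 and work as-is.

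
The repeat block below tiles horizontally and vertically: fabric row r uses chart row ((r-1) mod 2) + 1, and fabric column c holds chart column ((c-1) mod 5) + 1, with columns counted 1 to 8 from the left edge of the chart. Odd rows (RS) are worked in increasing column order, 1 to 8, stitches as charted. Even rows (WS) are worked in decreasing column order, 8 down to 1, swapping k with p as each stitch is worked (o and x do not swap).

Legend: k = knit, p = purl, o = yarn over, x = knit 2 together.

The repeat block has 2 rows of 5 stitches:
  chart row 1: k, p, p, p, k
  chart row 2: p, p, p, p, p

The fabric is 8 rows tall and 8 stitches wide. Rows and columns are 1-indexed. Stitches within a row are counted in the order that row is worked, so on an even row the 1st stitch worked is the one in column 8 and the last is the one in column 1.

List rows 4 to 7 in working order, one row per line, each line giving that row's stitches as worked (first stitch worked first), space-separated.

Row 4: chart row 2, WS - tiled (columns 1-8): p p p p p p p p; work from column 8 back to 1 with k<->p swapped.
Row 5: chart row 1, RS - tile across columns 1-8 and work as-is.
Row 6: chart row 2, WS - tiled (columns 1-8): p p p p p p p p; work from column 8 back to 1 with k<->p swapped.
Row 7: chart row 1, RS - tile across columns 1-8 and work as-is.

Rows as worked:
k k k k k k k k
k p p p k k p p
k k k k k k k k
k p p p k k p p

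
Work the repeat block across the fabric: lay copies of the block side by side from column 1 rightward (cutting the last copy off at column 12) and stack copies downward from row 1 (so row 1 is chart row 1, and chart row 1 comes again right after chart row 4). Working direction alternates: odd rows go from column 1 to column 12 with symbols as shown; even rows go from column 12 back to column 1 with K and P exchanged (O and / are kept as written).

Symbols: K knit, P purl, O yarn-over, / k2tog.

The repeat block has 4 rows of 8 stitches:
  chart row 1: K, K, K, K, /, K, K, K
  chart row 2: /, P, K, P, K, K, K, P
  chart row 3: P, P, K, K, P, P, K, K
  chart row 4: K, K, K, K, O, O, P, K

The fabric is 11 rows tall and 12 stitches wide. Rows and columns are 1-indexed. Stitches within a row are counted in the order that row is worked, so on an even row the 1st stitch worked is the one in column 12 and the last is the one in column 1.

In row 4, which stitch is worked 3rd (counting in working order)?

Row 4 uses chart row ((4-1) mod 4)+1 = 4. Row 4 is even, so WS.
Chart row 4 tiled across columns 1-12: K K K K O O P K K K K K
WS: work from column 12 back to column 1 (reverse the tiled row), swapping K<->P (O and / unchanged).
Row 4 as worked: P P P P P K O O P P P P
Stitch 3 in working order -> P

Stitch:
P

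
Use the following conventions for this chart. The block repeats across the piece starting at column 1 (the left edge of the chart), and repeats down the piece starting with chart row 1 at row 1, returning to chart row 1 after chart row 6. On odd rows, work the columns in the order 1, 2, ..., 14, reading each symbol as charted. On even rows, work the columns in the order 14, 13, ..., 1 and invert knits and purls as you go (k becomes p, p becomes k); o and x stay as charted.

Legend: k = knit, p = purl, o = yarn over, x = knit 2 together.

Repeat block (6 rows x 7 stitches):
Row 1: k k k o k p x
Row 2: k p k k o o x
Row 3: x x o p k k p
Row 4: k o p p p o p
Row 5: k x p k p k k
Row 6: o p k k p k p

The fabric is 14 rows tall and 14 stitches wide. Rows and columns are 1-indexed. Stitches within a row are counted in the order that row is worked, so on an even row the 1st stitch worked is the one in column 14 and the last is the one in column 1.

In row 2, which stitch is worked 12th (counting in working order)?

== STITCH ==
p

Derivation:
Row 2: (2-1) mod 6 = 1, so use chart row 2. Even row -> WS.
Chart row 2 tiled across columns 1-14: k p k k o o x k p k k o o x
Wrong side: read the tiled row from column 14 down to 1 and exchange k with p (leave o, x).
Row 2 as worked: x o o p p k p x o o p p k p
The 12th stitch worked is p.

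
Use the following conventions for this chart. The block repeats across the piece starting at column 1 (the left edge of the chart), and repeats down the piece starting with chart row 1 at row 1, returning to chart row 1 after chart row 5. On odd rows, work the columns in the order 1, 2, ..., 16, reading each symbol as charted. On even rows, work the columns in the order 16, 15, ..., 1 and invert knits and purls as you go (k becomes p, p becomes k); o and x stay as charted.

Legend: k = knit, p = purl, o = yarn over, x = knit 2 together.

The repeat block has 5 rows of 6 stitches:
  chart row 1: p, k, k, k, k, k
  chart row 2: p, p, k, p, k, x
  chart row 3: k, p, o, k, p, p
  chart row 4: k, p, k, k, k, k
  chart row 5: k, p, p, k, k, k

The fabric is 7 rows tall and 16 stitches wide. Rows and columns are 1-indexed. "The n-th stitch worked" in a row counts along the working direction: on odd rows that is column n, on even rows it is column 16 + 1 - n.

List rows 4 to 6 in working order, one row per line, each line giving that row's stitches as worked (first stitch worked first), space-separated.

== ROWS AS WORKED ==
p p k p p p p p k p p p p p k p
k p p k k k k p p k k k k p p k
p p p k p p p p p k p p p p p k

Derivation:
Row 4: chart row 4, WS - tiled (columns 1-16): k p k k k k k p k k k k k p k k; work from column 16 back to 1 with k<->p swapped.
Row 5: chart row 5, RS - tile across columns 1-16 and work as-is.
Row 6: chart row 1, WS - tiled (columns 1-16): p k k k k k p k k k k k p k k k; work from column 16 back to 1 with k<->p swapped.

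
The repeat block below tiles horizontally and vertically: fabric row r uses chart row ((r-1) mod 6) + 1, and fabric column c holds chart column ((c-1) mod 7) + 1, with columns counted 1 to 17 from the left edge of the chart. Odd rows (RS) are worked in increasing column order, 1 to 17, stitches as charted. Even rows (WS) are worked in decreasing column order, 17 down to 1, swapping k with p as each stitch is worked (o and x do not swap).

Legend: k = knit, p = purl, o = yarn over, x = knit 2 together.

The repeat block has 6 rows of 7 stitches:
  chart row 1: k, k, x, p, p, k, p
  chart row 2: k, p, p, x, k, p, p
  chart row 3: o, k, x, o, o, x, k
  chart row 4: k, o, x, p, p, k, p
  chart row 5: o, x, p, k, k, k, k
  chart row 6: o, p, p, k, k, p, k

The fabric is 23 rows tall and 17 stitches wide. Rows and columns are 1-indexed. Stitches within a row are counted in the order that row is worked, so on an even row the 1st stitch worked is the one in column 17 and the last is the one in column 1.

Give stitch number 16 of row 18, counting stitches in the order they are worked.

Row 18 uses chart row ((18-1) mod 6)+1 = 6. Row 18 is even, so WS.
Chart row 6 tiled across columns 1-17: o p p k k p k o p p k k p k o p p
WS: work from column 17 back to column 1 (reverse the tiled row), swapping k<->p (o and x unchanged).
Row 18 as worked: k k o p k p p k k o p k p p k k o
Stitch 16 in working order -> k

== STITCH ==
k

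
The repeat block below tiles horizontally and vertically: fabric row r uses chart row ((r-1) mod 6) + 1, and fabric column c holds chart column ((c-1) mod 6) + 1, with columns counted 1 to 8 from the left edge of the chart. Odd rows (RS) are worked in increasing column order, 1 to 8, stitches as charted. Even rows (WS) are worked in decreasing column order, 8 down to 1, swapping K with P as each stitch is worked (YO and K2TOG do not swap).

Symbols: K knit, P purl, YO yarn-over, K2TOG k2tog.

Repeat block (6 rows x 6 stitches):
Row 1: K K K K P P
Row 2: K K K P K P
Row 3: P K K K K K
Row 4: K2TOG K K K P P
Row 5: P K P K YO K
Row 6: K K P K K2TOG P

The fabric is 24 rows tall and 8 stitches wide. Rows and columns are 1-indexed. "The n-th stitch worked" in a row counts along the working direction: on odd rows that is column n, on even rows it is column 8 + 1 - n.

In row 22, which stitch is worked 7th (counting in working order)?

Row 22: (22-1) mod 6 = 3, so use chart row 4. Even row -> WS.
Chart row 4 tiled across columns 1-8: K2TOG K K K P P K2TOG K
WS: work from column 8 back to column 1 (reverse the tiled row), swapping K<->P (YO and K2TOG unchanged).
Row 22 as worked: P K2TOG K K P P P K2TOG
Counting 7 along the worked row gives P.

Stitch:
P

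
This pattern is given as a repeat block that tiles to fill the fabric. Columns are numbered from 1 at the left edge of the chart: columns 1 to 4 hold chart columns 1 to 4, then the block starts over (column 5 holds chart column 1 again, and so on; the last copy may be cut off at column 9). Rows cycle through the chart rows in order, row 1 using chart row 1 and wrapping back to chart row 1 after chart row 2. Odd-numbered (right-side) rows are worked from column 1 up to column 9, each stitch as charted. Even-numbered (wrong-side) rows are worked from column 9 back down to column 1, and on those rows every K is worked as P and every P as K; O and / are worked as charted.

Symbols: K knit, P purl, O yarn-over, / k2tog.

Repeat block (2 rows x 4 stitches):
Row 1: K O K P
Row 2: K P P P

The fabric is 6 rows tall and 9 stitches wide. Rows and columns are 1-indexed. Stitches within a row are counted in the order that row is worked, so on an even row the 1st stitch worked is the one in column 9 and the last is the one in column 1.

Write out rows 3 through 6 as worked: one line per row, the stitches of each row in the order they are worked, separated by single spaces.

Row 3: chart row 1, RS - tile across columns 1-9 and work as-is.
Row 4: chart row 2, WS - tiled (columns 1-9): K P P P K P P P K; work from column 9 back to 1 with K<->P swapped.
Row 5: chart row 1, RS - tile across columns 1-9 and work as-is.
Row 6: chart row 2, WS - tiled (columns 1-9): K P P P K P P P K; work from column 9 back to 1 with K<->P swapped.

Result:
K O K P K O K P K
P K K K P K K K P
K O K P K O K P K
P K K K P K K K P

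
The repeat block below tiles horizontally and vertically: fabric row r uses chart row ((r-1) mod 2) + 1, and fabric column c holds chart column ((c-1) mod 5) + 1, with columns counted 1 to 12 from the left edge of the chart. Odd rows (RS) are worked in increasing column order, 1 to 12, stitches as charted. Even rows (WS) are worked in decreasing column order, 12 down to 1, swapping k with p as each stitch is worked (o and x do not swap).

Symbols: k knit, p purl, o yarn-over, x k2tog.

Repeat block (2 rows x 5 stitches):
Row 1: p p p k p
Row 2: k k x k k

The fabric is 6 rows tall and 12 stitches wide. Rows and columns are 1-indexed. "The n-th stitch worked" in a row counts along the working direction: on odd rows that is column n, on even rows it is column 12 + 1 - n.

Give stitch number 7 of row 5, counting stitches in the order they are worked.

Result:
p

Derivation:
Row 5 uses chart row ((5-1) mod 2)+1 = 1. Row 5 is odd, so RS.
Chart row 1 tiled across columns 1-12: p p p k p p p p k p p p
RS: work column 1 to column 12, symbols as charted — the tiled row is the row as worked.
Counting 7 along the worked row gives p.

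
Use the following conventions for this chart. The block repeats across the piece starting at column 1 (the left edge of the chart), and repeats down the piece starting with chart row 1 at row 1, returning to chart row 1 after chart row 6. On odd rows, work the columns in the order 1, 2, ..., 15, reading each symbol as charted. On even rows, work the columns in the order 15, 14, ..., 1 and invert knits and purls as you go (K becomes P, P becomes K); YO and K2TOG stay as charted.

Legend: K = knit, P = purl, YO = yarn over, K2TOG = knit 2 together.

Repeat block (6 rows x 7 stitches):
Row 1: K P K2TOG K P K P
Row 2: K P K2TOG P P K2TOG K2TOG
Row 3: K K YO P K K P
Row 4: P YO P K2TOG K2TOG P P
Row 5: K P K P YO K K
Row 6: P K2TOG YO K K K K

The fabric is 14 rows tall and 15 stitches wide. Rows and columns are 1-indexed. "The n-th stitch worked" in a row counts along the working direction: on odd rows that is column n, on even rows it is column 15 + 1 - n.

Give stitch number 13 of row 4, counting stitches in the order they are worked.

Stitch:
K

Derivation:
Row 4: (4-1) mod 6 = 3, so use chart row 4. Even row -> WS.
Chart row 4 tiled across columns 1-15: P YO P K2TOG K2TOG P P P YO P K2TOG K2TOG P P P
WS row: flip the tiled sequence (start at column 15) and apply K<->P; YO and K2TOG stay.
Row 4 as worked: K K K K2TOG K2TOG K YO K K K K2TOG K2TOG K YO K
The 13th stitch worked is K.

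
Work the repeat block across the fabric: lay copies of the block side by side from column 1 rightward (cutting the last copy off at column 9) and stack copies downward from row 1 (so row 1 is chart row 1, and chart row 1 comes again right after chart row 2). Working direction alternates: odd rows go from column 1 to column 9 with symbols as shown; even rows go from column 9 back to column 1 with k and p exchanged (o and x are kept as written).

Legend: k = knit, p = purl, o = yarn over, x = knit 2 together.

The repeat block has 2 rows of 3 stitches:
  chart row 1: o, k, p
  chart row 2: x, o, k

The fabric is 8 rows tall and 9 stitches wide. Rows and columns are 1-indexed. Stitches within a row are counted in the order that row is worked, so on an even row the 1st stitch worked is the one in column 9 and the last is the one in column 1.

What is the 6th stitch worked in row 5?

Row 5 uses chart row ((5-1) mod 2)+1 = 1. Row 5 is odd, so RS.
Chart row 1 tiled across columns 1-9: o k p o k p o k p
Right side: take the tiled row as-is (worked left to right from column 1).
Counting 6 along the worked row gives p.

Result:
p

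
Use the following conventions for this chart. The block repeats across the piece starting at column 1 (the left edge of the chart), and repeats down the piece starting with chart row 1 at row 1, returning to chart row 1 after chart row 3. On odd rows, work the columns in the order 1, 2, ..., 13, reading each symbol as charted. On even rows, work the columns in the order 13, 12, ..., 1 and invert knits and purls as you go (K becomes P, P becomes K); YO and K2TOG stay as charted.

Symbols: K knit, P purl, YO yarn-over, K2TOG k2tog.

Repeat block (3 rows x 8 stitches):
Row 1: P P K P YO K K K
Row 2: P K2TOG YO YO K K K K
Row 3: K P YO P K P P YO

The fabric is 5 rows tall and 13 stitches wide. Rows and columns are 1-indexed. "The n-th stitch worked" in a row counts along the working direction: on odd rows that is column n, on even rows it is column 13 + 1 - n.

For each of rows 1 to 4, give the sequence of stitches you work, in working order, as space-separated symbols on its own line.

== ROWS AS WORKED ==
P P K P YO K K K P P K P YO
P YO YO K2TOG K P P P P YO YO K2TOG K
K P YO P K P P YO K P YO P K
YO K P K K P P P YO K P K K

Derivation:
Row 1: chart row 1, RS - tile across columns 1-13 and work as-is.
Row 2: chart row 2, WS - tiled (columns 1-13): P K2TOG YO YO K K K K P K2TOG YO YO K; work from column 13 back to 1 with K<->P swapped.
Row 3: chart row 3, RS - tile across columns 1-13 and work as-is.
Row 4: chart row 1, WS - tiled (columns 1-13): P P K P YO K K K P P K P YO; work from column 13 back to 1 with K<->P swapped.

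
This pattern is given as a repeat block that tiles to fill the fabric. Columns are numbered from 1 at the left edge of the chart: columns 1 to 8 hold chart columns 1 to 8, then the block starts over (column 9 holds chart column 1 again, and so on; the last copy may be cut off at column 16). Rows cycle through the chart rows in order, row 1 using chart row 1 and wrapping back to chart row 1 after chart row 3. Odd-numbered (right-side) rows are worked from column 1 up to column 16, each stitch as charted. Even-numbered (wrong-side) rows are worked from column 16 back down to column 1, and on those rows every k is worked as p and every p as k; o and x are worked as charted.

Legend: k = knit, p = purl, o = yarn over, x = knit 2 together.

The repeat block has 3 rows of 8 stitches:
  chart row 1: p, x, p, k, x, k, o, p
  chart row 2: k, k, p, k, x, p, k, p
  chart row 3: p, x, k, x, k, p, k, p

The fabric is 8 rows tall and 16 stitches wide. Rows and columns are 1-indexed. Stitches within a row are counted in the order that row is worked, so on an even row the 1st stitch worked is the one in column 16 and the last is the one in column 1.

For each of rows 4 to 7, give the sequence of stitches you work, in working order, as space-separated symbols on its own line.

Row 4: chart row 1, WS - tiled (columns 1-16): p x p k x k o p p x p k x k o p; work from column 16 back to 1 with k<->p swapped.
Row 5: chart row 2, RS - tile across columns 1-16 and work as-is.
Row 6: chart row 3, WS - tiled (columns 1-16): p x k x k p k p p x k x k p k p; work from column 16 back to 1 with k<->p swapped.
Row 7: chart row 1, RS - tile across columns 1-16 and work as-is.

Rows as worked:
k o p x p k x k k o p x p k x k
k k p k x p k p k k p k x p k p
k p k p x p x k k p k p x p x k
p x p k x k o p p x p k x k o p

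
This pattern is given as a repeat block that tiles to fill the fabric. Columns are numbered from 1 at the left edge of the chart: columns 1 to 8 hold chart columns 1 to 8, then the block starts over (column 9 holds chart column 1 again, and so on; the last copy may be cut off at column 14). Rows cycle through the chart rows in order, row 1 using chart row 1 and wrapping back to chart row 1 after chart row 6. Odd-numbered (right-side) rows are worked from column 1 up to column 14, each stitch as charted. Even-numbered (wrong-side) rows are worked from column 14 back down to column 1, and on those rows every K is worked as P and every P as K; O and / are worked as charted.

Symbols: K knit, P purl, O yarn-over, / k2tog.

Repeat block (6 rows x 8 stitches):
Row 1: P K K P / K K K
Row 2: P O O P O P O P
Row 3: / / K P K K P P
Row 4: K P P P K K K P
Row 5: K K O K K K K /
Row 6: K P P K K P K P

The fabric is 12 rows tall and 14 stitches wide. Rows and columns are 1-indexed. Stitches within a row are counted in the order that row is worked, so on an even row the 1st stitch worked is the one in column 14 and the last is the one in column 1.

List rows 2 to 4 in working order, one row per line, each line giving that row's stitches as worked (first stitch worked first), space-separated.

Row 2: chart row 2, WS - tiled (columns 1-14): P O O P O P O P P O O P O P; work from column 14 back to 1 with K<->P swapped.
Row 3: chart row 3, RS - tile across columns 1-14 and work as-is.
Row 4: chart row 4, WS - tiled (columns 1-14): K P P P K K K P K P P P K K; work from column 14 back to 1 with K<->P swapped.

Rows as worked:
K O K O O K K O K O K O O K
/ / K P K K P P / / K P K K
P P K K K P K P P P K K K P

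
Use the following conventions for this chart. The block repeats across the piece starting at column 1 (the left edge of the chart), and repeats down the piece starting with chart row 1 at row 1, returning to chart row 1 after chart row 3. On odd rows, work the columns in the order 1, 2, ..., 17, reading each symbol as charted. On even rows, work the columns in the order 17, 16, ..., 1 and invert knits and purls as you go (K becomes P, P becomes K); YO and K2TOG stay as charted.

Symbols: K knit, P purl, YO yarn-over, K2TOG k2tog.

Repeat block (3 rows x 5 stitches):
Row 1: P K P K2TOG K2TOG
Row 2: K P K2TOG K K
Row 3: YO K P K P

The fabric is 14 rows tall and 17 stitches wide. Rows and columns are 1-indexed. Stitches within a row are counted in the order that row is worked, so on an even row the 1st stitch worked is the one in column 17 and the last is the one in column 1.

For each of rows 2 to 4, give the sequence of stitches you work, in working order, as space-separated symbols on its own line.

Row 2: chart row 2, WS - tiled (columns 1-17): K P K2TOG K K K P K2TOG K K K P K2TOG K K K P; work from column 17 back to 1 with K<->P swapped.
Row 3: chart row 3, RS - tile across columns 1-17 and work as-is.
Row 4: chart row 1, WS - tiled (columns 1-17): P K P K2TOG K2TOG P K P K2TOG K2TOG P K P K2TOG K2TOG P K; work from column 17 back to 1 with K<->P swapped.

== ROWS AS WORKED ==
K P P P K2TOG K P P P K2TOG K P P P K2TOG K P
YO K P K P YO K P K P YO K P K P YO K
P K K2TOG K2TOG K P K K2TOG K2TOG K P K K2TOG K2TOG K P K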